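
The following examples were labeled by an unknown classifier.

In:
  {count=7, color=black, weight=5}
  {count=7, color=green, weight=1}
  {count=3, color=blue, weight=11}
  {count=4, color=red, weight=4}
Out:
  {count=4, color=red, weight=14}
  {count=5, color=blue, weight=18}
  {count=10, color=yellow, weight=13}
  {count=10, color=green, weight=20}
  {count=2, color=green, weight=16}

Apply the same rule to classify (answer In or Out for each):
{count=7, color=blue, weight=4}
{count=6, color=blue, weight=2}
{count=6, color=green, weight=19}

Every 'In' example satisfies: weight ≤ 11. None of the 'Out' examples do.
In: {count=7, color=blue, weight=4}, since weight = 4. In: {count=6, color=blue, weight=2}, since weight = 2. Out: {count=6, color=green, weight=19}, since weight = 19.

In, In, Out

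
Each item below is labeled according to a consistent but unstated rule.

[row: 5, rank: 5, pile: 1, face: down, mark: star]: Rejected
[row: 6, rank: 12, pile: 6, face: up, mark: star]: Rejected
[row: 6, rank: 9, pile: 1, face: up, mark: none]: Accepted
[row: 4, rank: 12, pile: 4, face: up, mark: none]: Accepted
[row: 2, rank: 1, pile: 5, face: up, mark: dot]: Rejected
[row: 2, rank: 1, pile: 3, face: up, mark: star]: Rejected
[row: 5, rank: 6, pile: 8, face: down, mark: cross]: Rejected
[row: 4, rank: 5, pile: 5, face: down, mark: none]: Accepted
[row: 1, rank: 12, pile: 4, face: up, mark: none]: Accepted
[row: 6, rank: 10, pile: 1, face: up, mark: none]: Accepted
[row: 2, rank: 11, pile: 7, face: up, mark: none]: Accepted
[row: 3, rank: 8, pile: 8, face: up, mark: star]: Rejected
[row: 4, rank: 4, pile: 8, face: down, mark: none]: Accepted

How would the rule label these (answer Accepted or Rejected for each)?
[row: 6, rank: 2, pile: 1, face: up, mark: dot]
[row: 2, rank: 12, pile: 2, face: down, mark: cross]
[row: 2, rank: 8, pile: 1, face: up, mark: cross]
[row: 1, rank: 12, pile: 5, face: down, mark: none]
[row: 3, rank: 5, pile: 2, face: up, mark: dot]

Rejected, Rejected, Rejected, Accepted, Rejected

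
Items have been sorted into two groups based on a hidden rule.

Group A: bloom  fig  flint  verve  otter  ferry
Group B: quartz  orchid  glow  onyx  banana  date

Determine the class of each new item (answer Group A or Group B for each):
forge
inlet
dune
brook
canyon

Group A, Group A, Group B, Group A, Group B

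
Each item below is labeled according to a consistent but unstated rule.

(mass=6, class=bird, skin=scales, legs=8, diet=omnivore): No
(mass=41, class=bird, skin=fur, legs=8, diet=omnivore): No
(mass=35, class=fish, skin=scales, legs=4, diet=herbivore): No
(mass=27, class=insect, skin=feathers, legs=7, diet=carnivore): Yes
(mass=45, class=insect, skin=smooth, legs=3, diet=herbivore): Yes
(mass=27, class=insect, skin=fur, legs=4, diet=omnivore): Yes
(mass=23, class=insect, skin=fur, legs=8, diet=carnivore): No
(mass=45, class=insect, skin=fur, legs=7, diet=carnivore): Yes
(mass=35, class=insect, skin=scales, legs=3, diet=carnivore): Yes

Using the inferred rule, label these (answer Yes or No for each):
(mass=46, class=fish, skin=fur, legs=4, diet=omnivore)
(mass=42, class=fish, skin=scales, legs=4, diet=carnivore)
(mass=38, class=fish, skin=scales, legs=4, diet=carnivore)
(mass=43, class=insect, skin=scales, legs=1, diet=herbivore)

No, No, No, Yes

The classifier is using: class is insect AND legs ≤ 7.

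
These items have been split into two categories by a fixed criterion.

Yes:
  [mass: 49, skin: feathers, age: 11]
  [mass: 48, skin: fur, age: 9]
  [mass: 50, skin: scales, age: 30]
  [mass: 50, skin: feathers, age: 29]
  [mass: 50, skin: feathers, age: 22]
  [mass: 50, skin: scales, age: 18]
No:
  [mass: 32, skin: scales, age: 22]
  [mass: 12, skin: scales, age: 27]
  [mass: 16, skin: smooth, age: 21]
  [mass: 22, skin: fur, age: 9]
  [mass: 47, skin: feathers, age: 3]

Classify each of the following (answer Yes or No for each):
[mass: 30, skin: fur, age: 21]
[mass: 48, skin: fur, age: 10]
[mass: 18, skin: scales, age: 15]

No, Yes, No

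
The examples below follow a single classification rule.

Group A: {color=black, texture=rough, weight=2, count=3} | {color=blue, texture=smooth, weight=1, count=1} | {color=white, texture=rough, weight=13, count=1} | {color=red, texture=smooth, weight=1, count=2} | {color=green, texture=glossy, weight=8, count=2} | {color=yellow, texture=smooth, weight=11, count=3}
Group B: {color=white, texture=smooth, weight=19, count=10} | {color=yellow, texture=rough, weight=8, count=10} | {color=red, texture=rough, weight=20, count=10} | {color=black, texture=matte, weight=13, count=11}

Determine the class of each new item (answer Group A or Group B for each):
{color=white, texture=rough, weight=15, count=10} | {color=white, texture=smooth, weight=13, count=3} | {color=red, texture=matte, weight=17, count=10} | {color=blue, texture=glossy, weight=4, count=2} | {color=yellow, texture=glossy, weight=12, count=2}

Group B, Group A, Group B, Group A, Group A

Every 'Group A' example satisfies: count ≤ 3. None of the 'Group B' examples do.
{color=white, texture=rough, weight=15, count=10}: count = 10 — doesn't qualify, so Group B.
{color=white, texture=smooth, weight=13, count=3}: count = 3 — matches, so Group A.
{color=red, texture=matte, weight=17, count=10}: count = 10 — doesn't qualify, so Group B.
{color=blue, texture=glossy, weight=4, count=2}: count = 2 — matches, so Group A.
{color=yellow, texture=glossy, weight=12, count=2}: count = 2 — matches, so Group A.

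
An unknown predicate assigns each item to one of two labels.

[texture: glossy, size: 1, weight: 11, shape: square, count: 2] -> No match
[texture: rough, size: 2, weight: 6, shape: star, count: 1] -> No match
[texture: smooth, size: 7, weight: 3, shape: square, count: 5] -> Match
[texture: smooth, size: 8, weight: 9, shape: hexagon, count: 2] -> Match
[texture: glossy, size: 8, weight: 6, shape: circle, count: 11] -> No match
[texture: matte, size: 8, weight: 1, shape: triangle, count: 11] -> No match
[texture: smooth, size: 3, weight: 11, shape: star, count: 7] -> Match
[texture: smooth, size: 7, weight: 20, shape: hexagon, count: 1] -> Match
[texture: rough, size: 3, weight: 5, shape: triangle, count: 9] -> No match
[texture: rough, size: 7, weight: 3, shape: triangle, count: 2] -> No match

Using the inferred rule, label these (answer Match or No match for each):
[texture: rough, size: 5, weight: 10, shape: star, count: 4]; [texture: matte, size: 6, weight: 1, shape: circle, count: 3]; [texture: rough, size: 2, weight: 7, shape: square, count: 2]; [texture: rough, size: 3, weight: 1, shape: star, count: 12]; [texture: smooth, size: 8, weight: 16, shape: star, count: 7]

All 'Match' examples share one property — texture is smooth — and every 'No match' example lacks it.
No match: [texture: rough, size: 5, weight: 10, shape: star, count: 4], since texture is rough.
No match: [texture: matte, size: 6, weight: 1, shape: circle, count: 3], since texture is matte.
No match: [texture: rough, size: 2, weight: 7, shape: square, count: 2], since texture is rough.
No match: [texture: rough, size: 3, weight: 1, shape: star, count: 12], since texture is rough.
Match: [texture: smooth, size: 8, weight: 16, shape: star, count: 7], since texture is smooth.

No match, No match, No match, No match, Match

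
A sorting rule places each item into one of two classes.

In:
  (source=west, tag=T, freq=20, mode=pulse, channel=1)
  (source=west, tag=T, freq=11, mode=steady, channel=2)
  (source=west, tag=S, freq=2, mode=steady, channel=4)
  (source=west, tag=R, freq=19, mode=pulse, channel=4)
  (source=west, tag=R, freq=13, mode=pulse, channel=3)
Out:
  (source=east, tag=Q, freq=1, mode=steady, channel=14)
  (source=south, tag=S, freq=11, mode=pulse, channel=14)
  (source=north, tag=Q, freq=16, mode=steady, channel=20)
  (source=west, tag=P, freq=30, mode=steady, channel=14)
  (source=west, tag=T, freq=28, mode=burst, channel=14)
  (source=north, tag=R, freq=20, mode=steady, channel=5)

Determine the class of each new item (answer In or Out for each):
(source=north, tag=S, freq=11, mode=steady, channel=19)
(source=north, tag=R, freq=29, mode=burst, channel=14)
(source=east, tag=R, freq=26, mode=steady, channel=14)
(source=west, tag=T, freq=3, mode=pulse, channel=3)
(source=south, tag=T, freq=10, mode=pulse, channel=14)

Out, Out, Out, In, Out

A rule that fits every label: channel ≤ 4 — true of each 'In' example, false of each 'Out' one.
(source=north, tag=S, freq=11, mode=steady, channel=19): channel = 19, lacks this property → Out. (source=north, tag=R, freq=29, mode=burst, channel=14): channel = 14, lacks this property → Out. (source=east, tag=R, freq=26, mode=steady, channel=14): channel = 14, lacks this property → Out. (source=west, tag=T, freq=3, mode=pulse, channel=3): channel = 3, fits → In. (source=south, tag=T, freq=10, mode=pulse, channel=14): channel = 14, lacks this property → Out.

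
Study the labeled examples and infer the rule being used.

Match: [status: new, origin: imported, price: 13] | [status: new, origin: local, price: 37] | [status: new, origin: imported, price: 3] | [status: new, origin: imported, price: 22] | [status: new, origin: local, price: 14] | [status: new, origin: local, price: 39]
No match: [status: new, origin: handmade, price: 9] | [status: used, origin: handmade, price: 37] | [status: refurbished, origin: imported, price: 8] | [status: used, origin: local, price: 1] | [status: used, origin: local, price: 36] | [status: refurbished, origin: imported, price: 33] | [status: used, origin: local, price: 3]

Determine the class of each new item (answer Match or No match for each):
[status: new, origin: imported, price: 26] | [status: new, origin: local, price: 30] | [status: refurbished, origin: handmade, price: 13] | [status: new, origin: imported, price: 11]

The distinguishing property — status is new AND price ≠ 9 — holds for all the 'Match' cases and none of the 'No match' cases.
[status: new, origin: imported, price: 26] → status is new, price = 26 → Match.
[status: new, origin: local, price: 30] → status is new, price = 30 → Match.
[status: refurbished, origin: handmade, price: 13] → status is refurbished, price = 13 → No match.
[status: new, origin: imported, price: 11] → status is new, price = 11 → Match.

Match, Match, No match, Match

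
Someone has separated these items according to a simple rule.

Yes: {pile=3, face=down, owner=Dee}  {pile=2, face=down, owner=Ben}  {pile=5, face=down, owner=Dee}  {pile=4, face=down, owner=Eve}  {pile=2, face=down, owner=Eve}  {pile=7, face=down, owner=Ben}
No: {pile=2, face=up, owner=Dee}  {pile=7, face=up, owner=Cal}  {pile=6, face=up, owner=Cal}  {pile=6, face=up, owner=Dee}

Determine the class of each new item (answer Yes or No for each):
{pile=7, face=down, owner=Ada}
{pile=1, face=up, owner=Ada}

A rule that fits every label: face is down — true of each 'Yes' example, false of each 'No' one.
{pile=7, face=down, owner=Ada} → face is down → Yes. {pile=1, face=up, owner=Ada} → face is up → No.

Yes, No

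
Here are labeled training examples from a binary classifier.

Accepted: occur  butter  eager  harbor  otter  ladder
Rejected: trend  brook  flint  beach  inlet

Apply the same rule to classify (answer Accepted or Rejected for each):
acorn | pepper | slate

'Accepted' ⟺ ends with 'r'.
Rejected: acorn, since ends with 'n'.
Accepted: pepper, since ends with 'r'.
Rejected: slate, since ends with 'e'.

Rejected, Accepted, Rejected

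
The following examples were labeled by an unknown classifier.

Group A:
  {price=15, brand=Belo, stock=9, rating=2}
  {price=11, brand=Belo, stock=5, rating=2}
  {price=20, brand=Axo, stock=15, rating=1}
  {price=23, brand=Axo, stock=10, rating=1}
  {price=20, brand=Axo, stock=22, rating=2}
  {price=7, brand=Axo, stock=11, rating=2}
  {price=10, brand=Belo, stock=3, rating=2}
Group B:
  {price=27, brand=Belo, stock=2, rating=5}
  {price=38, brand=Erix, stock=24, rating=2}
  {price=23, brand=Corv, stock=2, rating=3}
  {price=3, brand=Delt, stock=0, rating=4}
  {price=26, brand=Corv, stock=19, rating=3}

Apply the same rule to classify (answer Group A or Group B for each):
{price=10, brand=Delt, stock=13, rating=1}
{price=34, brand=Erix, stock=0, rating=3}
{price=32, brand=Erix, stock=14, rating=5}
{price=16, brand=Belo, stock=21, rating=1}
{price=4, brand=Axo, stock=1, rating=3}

The simplest hypothesis consistent with all the labels is: stock ≥ 3 AND price ≤ 23.

Group A, Group B, Group B, Group A, Group B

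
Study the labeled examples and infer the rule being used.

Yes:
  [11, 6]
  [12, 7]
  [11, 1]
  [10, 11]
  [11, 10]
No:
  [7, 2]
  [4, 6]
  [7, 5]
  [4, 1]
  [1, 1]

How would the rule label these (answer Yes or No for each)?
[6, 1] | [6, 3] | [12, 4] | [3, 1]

No, No, Yes, No

All 'Yes' examples share one property — first ≥ 10 — and every 'No' example lacks it.
[6, 1]: No (first 6).
[6, 3]: No (first 6).
[12, 4]: Yes (first 12).
[3, 1]: No (first 3).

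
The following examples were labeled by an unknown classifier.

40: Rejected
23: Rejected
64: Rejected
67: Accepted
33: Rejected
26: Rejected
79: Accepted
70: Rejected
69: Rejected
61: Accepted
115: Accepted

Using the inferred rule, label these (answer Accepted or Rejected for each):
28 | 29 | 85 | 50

Rejected, Rejected, Accepted, Rejected

The distinguishing property — ≡ 1 (mod 6) — holds for all the 'Accepted' cases and none of the 'Rejected' cases.
28: 28 mod 6 = 4, fails this test → Rejected. 29: 29 mod 6 = 5, fails this test → Rejected. 85: 85 mod 6 = 1, has this property → Accepted. 50: 50 mod 6 = 2, fails this test → Rejected.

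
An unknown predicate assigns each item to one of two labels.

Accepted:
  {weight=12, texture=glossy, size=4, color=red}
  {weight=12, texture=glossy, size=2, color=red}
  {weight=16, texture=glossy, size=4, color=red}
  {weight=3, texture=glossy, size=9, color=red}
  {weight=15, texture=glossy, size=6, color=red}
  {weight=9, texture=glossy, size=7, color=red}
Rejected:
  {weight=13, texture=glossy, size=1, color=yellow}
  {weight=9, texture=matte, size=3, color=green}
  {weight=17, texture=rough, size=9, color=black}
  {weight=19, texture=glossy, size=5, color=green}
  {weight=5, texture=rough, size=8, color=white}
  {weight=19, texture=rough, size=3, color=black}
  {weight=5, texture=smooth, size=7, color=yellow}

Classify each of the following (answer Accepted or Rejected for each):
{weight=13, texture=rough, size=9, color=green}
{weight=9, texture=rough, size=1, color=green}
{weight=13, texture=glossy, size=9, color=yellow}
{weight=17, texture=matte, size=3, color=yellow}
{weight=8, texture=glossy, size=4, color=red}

The pattern is that an item is 'Accepted' exactly when: color is red.
Rejected: {weight=13, texture=rough, size=9, color=green}, since color is green.
Rejected: {weight=9, texture=rough, size=1, color=green}, since color is green.
Rejected: {weight=13, texture=glossy, size=9, color=yellow}, since color is yellow.
Rejected: {weight=17, texture=matte, size=3, color=yellow}, since color is yellow.
Accepted: {weight=8, texture=glossy, size=4, color=red}, since color is red.

Rejected, Rejected, Rejected, Rejected, Accepted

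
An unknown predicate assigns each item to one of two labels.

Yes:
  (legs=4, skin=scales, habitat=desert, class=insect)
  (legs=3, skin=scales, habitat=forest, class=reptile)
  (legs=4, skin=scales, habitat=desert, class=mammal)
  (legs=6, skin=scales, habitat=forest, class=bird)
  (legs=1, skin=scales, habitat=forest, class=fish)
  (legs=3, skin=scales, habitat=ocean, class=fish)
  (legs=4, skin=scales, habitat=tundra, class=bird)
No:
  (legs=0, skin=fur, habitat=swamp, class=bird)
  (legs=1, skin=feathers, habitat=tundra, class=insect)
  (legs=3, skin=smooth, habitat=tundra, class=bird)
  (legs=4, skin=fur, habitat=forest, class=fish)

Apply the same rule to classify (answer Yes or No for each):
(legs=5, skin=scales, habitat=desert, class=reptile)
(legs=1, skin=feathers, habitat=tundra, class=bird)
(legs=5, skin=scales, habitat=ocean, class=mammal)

Yes, No, Yes

Comparing the two groups points to one rule — skin is scales.
(legs=5, skin=scales, habitat=desert, class=reptile): Yes (skin is scales).
(legs=1, skin=feathers, habitat=tundra, class=bird): No (skin is feathers).
(legs=5, skin=scales, habitat=ocean, class=mammal): Yes (skin is scales).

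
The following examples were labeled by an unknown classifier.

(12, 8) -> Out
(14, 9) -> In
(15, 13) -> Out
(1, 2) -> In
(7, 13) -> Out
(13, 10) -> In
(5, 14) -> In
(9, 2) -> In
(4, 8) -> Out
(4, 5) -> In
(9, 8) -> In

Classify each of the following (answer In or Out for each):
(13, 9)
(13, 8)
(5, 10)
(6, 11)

Out, In, In, In

The classifier is using: sum is odd.
(13, 9): 13+9 = 22, does not satisfy this → Out. (13, 8): 13+8 = 21, meets the rule → In. (5, 10): 5+10 = 15, meets the rule → In. (6, 11): 6+11 = 17, meets the rule → In.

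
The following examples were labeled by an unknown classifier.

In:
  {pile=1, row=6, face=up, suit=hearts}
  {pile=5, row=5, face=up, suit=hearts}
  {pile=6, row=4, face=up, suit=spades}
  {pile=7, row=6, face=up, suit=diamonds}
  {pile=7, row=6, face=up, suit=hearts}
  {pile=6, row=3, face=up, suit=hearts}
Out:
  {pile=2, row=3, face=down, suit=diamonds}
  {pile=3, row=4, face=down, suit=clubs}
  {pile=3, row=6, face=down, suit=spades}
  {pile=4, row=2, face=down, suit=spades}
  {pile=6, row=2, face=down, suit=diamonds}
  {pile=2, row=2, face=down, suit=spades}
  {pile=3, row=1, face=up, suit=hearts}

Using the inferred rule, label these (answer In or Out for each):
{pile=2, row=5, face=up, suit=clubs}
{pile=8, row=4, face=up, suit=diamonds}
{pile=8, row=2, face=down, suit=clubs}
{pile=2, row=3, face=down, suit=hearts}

In, In, Out, Out

The distinguishing property — face is up AND row ≥ 2 — holds for all the 'In' cases and none of the 'Out' cases.
{pile=2, row=5, face=up, suit=clubs}: face is up, row = 5, fits → In.
{pile=8, row=4, face=up, suit=diamonds}: face is up, row = 4, fits → In.
{pile=8, row=2, face=down, suit=clubs}: face is down, row = 2, fails the rule → Out.
{pile=2, row=3, face=down, suit=hearts}: face is down, row = 3, fails the rule → Out.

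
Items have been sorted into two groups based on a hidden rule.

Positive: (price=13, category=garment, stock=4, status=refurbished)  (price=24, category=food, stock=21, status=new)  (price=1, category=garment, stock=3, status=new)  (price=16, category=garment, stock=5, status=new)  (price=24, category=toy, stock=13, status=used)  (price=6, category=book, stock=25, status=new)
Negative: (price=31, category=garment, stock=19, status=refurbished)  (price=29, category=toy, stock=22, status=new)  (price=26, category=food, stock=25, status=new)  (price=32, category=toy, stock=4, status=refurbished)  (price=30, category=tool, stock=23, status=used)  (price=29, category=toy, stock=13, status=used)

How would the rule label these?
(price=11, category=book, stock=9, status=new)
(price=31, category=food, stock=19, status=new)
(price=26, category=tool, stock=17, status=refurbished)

The distinguishing property — price ≤ 24 — holds for all the 'Positive' cases and none of the 'Negative' cases.
(price=11, category=book, stock=9, status=new): Positive (price = 11).
(price=31, category=food, stock=19, status=new): Negative (price = 31).
(price=26, category=tool, stock=17, status=refurbished): Negative (price = 26).

Positive, Negative, Negative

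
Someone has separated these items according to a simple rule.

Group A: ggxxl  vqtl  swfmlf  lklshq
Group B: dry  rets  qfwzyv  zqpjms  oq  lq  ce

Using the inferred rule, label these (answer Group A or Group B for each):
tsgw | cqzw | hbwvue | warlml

One predicate separates the groups cleanly: length ≥ 3 AND contains 'l'.
tsgw → length 4, no 'l' → Group B. cqzw → length 4, no 'l' → Group B. hbwvue → length 6, no 'l' → Group B. warlml → length 6, has 'l' → Group A.

Group B, Group B, Group B, Group A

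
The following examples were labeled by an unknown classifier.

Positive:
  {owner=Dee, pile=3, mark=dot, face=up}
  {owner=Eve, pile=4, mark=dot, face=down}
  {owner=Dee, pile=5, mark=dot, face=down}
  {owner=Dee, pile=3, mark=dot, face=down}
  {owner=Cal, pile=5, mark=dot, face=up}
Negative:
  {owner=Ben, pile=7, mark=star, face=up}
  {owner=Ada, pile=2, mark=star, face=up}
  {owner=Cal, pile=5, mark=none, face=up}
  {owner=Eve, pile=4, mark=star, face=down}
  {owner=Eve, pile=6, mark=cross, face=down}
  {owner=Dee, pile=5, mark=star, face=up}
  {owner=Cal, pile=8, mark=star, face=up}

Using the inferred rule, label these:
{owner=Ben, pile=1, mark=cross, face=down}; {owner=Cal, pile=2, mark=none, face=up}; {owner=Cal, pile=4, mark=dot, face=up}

Negative, Negative, Positive

All 'Positive' examples share one property — mark is dot — and every 'Negative' example lacks it.
{owner=Ben, pile=1, mark=cross, face=down}: mark is cross — fails the rule, so Negative.
{owner=Cal, pile=2, mark=none, face=up}: mark is none — fails the rule, so Negative.
{owner=Cal, pile=4, mark=dot, face=up}: mark is dot — fits, so Positive.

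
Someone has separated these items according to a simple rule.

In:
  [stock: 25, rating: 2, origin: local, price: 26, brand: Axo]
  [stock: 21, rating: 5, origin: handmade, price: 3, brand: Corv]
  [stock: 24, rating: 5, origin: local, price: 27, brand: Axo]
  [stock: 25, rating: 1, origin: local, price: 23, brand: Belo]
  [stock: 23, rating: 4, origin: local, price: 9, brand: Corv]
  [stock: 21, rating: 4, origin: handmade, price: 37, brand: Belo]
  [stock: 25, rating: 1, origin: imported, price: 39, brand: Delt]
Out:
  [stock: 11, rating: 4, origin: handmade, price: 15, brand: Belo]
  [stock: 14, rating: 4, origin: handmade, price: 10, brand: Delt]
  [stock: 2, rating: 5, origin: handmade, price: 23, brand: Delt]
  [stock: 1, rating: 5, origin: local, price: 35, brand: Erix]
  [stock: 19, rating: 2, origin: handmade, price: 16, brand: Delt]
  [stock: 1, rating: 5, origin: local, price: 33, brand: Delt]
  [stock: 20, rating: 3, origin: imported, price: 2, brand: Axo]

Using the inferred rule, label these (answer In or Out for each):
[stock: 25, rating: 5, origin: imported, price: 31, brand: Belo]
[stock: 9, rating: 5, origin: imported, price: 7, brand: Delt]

In, Out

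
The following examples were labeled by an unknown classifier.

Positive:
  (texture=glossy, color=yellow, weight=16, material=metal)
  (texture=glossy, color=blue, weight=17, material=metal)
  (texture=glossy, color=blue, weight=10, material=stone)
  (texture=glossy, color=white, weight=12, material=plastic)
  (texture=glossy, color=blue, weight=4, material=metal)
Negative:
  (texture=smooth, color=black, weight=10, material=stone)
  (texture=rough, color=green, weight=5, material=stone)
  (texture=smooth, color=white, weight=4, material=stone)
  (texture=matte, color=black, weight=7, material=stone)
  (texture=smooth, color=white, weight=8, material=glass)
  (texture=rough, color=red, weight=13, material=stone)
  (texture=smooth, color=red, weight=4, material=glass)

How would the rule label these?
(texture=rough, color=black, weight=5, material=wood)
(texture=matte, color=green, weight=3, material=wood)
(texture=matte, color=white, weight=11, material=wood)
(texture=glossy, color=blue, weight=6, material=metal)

Negative, Negative, Negative, Positive

'Positive' ⟺ texture is glossy.
Negative: (texture=rough, color=black, weight=5, material=wood), since texture is rough.
Negative: (texture=matte, color=green, weight=3, material=wood), since texture is matte.
Negative: (texture=matte, color=white, weight=11, material=wood), since texture is matte.
Positive: (texture=glossy, color=blue, weight=6, material=metal), since texture is glossy.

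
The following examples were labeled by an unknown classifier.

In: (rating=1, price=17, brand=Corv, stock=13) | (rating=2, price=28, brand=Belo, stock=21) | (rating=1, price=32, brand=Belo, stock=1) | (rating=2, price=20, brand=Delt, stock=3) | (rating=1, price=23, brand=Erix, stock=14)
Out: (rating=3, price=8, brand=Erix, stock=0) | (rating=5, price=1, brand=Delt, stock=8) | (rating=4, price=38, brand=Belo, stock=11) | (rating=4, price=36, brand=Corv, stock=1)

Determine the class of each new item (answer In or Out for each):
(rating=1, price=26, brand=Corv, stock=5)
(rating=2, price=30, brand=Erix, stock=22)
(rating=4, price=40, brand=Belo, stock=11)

In, In, Out

One predicate separates the groups cleanly: rating ≤ 2.
In: (rating=1, price=26, brand=Corv, stock=5), since rating = 1.
In: (rating=2, price=30, brand=Erix, stock=22), since rating = 2.
Out: (rating=4, price=40, brand=Belo, stock=11), since rating = 4.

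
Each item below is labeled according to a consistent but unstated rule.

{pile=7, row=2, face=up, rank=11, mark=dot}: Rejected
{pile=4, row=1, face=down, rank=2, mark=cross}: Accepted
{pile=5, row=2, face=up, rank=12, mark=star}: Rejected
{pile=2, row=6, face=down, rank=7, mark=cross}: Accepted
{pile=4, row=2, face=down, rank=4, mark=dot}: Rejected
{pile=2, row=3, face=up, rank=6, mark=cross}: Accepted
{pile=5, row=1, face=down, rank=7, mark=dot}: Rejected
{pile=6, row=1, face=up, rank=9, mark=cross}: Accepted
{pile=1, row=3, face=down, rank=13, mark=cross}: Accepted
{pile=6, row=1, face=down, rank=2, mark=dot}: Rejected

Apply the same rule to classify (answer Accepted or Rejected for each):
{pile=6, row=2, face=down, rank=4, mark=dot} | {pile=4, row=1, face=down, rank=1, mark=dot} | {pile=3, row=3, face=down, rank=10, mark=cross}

Rejected, Rejected, Accepted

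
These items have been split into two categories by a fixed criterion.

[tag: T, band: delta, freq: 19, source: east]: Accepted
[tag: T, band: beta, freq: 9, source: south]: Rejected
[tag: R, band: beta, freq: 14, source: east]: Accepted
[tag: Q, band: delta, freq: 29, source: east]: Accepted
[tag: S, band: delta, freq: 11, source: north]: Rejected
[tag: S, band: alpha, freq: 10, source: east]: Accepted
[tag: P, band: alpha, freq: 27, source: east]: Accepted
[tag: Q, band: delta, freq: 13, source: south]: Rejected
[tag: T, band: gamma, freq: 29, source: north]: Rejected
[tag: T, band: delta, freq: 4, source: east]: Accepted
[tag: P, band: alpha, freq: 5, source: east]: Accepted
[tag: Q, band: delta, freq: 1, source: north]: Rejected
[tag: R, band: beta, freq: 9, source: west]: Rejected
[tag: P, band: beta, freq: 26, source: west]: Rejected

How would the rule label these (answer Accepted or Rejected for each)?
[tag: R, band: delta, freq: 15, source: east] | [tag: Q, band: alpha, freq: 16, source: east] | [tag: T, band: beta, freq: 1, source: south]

Accepted, Accepted, Rejected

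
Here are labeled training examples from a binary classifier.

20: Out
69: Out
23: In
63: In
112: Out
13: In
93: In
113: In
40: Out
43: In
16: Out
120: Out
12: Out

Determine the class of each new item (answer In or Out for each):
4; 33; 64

Out, In, Out

The pattern is that an item is 'In' exactly when: ends in digit 3.
4: Out (last digit 4). 33: In (last digit 3). 64: Out (last digit 4).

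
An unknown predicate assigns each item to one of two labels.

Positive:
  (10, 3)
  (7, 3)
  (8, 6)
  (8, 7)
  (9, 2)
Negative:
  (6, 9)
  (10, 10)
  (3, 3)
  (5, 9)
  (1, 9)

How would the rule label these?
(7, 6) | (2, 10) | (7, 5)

The common property of the 'Positive' items is: first > second. No 'Negative' item has it.
(7, 6): Positive (7 > 6). (2, 10): Negative (2 < 10). (7, 5): Positive (7 > 5).

Positive, Negative, Positive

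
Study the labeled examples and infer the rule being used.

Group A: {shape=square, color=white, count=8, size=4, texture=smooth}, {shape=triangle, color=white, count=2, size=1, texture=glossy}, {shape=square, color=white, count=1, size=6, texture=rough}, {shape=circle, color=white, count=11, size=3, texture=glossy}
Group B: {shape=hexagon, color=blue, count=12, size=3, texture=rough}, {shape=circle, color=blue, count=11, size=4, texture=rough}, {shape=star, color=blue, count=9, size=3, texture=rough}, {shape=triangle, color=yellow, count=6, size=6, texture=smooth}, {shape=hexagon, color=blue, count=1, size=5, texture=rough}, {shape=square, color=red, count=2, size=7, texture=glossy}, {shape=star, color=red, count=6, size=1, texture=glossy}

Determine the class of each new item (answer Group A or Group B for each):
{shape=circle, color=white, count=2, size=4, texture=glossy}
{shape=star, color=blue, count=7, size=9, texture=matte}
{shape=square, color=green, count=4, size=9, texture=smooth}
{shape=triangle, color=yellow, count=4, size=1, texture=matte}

Group A, Group B, Group B, Group B

The common property of the 'Group A' items is: color is white. No 'Group B' item has it.
{shape=circle, color=white, count=2, size=4, texture=glossy}: color is white — passes, so Group A. {shape=star, color=blue, count=7, size=9, texture=matte}: color is blue — fails the rule, so Group B. {shape=square, color=green, count=4, size=9, texture=smooth}: color is green — fails the rule, so Group B. {shape=triangle, color=yellow, count=4, size=1, texture=matte}: color is yellow — fails the rule, so Group B.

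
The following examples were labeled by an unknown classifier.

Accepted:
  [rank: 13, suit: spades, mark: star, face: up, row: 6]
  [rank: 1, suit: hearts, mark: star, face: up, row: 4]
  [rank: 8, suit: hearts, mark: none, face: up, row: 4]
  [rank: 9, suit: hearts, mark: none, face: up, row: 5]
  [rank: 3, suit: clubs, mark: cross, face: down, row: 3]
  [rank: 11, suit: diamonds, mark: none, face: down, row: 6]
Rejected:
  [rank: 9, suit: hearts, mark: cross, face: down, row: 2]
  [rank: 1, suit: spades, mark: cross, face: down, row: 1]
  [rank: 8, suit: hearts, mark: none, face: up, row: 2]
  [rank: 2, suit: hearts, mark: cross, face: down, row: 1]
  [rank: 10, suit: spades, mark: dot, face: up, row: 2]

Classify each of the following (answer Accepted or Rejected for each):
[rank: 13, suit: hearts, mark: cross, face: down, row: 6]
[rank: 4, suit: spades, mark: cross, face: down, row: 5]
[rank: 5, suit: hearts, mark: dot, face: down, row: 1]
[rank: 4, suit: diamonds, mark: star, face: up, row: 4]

One predicate separates the groups cleanly: row ≥ 3.
[rank: 13, suit: hearts, mark: cross, face: down, row: 6] → row = 6 → Accepted. [rank: 4, suit: spades, mark: cross, face: down, row: 5] → row = 5 → Accepted. [rank: 5, suit: hearts, mark: dot, face: down, row: 1] → row = 1 → Rejected. [rank: 4, suit: diamonds, mark: star, face: up, row: 4] → row = 4 → Accepted.

Accepted, Accepted, Rejected, Accepted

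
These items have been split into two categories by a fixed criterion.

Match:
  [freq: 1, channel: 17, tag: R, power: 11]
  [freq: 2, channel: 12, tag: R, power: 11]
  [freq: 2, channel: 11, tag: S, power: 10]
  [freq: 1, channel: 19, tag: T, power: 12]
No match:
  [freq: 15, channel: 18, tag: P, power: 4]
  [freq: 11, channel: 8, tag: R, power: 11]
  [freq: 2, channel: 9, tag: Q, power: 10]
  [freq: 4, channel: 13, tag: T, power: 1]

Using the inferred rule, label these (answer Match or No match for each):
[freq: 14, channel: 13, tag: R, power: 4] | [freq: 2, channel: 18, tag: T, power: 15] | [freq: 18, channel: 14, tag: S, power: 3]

The distinguishing property — freq ≤ 2 AND channel ≥ 11 — holds for all the 'Match' cases and none of the 'No match' cases.

No match, Match, No match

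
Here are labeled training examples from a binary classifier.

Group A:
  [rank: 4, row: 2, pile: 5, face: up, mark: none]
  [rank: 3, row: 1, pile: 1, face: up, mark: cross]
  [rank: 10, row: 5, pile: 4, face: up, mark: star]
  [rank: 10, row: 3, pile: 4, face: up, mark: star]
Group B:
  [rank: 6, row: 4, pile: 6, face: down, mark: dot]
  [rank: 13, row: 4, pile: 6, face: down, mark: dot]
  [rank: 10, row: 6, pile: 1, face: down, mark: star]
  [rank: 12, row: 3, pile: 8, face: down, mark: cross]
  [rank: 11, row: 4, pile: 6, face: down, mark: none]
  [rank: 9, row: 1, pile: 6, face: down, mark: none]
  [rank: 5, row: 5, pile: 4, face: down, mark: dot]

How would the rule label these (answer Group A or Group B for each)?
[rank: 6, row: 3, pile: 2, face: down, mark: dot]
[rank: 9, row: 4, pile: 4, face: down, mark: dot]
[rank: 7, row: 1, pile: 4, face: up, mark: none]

Group B, Group B, Group A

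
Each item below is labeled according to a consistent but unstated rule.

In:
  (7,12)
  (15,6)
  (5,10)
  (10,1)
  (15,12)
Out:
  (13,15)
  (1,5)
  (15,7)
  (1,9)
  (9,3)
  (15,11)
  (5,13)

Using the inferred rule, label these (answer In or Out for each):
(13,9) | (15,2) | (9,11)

All 'In' examples share one property — sum is odd — and every 'Out' example lacks it.
(13,9): Out (13+9 = 22).
(15,2): In (15+2 = 17).
(9,11): Out (9+11 = 20).

Out, In, Out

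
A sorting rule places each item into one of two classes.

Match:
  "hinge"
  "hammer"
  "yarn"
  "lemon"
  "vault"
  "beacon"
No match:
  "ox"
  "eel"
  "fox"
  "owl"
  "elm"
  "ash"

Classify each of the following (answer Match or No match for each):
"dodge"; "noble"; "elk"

Match, Match, No match

The simplest hypothesis consistent with all the labels is: length ≥ 4.
"dodge": length 5 — has this property, so Match. "noble": length 5 — has this property, so Match. "elk": length 3 — does not pass, so No match.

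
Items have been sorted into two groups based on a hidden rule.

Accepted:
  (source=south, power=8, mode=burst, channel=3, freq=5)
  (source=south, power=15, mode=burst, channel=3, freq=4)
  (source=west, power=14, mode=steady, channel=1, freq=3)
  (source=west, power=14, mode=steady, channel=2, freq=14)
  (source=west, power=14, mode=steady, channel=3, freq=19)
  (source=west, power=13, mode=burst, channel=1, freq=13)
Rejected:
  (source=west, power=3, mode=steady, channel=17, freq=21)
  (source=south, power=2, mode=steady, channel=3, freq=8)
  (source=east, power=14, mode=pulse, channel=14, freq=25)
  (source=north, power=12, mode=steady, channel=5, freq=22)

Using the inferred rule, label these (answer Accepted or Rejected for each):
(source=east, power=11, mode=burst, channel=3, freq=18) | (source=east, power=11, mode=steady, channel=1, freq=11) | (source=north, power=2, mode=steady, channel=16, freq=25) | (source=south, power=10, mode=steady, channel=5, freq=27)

The common property of the 'Accepted' items is: power ≥ 3 AND freq ≤ 19. No 'Rejected' item has it.

Accepted, Accepted, Rejected, Rejected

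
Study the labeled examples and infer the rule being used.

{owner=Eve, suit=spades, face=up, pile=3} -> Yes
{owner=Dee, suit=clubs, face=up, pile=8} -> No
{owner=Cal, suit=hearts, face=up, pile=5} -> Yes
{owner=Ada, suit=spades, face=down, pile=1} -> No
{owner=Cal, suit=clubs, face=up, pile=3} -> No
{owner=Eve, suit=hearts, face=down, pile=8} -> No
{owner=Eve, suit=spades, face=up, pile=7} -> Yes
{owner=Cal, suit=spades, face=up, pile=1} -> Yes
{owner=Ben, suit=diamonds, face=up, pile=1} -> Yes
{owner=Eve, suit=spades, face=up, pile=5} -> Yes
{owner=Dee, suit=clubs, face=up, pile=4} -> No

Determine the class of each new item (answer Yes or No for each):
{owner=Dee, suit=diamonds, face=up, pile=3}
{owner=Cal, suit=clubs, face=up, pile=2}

Every 'Yes' example satisfies: suit is not clubs AND face is up. None of the 'No' examples do.

Yes, No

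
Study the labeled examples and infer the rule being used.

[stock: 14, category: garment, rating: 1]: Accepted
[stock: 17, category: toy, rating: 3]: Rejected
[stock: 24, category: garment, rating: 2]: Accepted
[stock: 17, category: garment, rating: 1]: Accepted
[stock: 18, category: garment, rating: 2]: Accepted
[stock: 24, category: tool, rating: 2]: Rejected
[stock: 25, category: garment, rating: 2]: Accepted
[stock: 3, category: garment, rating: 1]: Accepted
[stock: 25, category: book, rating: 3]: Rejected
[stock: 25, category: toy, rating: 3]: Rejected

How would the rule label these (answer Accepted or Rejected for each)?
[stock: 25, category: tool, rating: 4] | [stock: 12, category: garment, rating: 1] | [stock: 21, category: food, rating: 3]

Comparing the two groups points to one rule — category is garment.
[stock: 25, category: tool, rating: 4]: category is tool — fails this test, so Rejected. [stock: 12, category: garment, rating: 1]: category is garment — passes, so Accepted. [stock: 21, category: food, rating: 3]: category is food — fails this test, so Rejected.

Rejected, Accepted, Rejected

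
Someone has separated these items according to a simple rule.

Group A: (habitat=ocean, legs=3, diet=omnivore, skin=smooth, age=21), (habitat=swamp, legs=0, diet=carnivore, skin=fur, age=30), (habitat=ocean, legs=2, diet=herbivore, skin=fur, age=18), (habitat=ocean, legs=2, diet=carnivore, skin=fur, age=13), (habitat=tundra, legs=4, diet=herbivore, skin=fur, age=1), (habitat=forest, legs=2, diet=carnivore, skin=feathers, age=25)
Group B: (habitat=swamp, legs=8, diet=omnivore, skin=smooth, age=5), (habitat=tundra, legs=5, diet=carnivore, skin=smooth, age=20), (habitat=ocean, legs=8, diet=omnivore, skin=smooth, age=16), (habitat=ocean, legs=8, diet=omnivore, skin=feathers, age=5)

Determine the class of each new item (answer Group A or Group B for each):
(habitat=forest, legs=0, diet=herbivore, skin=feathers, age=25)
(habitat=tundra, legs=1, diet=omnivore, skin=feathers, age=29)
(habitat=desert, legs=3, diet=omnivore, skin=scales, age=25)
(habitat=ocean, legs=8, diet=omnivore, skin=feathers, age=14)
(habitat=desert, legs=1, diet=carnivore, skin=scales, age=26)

Group A, Group A, Group A, Group B, Group A

All 'Group A' examples share one property — legs ≤ 4 — and every 'Group B' example lacks it.
(habitat=forest, legs=0, diet=herbivore, skin=feathers, age=25): legs = 0, qualifies → Group A.
(habitat=tundra, legs=1, diet=omnivore, skin=feathers, age=29): legs = 1, qualifies → Group A.
(habitat=desert, legs=3, diet=omnivore, skin=scales, age=25): legs = 3, qualifies → Group A.
(habitat=ocean, legs=8, diet=omnivore, skin=feathers, age=14): legs = 8, does not pass → Group B.
(habitat=desert, legs=1, diet=carnivore, skin=scales, age=26): legs = 1, qualifies → Group A.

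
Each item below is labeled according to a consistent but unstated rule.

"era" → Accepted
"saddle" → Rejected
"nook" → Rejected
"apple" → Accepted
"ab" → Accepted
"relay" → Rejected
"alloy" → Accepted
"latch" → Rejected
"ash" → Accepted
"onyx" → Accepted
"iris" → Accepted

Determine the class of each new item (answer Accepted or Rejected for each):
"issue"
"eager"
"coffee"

The rule appears to be: starts with a vowel.

Accepted, Accepted, Rejected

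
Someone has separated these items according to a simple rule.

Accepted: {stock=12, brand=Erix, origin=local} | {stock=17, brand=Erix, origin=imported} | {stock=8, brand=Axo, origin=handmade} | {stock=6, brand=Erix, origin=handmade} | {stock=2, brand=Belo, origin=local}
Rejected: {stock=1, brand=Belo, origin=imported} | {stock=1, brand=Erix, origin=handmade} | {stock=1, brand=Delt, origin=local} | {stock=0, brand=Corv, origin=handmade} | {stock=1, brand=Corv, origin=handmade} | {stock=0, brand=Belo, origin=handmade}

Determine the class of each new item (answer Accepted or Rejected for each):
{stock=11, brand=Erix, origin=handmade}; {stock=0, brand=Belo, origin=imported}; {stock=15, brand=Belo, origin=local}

Accepted, Rejected, Accepted

The rule appears to be: stock ≥ 2.
Accepted: {stock=11, brand=Erix, origin=handmade}, since stock = 11.
Rejected: {stock=0, brand=Belo, origin=imported}, since stock = 0.
Accepted: {stock=15, brand=Belo, origin=local}, since stock = 15.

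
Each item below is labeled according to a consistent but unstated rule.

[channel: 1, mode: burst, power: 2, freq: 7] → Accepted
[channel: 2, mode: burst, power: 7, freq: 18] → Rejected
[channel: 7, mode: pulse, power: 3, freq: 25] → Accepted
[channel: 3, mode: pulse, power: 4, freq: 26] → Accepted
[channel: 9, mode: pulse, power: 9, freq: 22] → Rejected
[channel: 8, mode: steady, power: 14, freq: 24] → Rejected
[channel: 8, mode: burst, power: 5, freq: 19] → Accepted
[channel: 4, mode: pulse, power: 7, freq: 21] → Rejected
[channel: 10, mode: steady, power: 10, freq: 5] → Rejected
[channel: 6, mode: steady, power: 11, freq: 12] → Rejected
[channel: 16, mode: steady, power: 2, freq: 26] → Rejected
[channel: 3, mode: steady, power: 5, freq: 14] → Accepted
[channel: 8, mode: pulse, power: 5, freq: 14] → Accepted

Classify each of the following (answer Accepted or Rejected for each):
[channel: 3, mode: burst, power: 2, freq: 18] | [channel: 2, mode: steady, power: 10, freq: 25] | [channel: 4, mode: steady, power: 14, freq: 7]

Accepted, Rejected, Rejected

The simplest hypothesis consistent with all the labels is: channel ≤ 8 AND power ≤ 5.
[channel: 3, mode: burst, power: 2, freq: 18] → channel = 3, power = 2 → Accepted.
[channel: 2, mode: steady, power: 10, freq: 25] → channel = 2, power = 10 → Rejected.
[channel: 4, mode: steady, power: 14, freq: 7] → channel = 4, power = 14 → Rejected.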